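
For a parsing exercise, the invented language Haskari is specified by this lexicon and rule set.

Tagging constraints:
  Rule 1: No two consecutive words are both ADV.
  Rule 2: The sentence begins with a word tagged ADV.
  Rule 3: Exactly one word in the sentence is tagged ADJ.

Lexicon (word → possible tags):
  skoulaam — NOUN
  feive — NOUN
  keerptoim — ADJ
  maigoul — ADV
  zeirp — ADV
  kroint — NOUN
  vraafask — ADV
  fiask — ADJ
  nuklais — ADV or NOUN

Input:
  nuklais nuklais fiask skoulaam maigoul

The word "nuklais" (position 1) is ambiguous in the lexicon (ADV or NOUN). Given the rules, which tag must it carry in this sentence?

Candidates per position — 1:nuklais {ADV,NOUN}; 2:nuklais {ADV,NOUN}; 3:fiask {ADJ}; 4:skoulaam {NOUN}; 5:maigoul {ADV}.
Position 1: tagging it NOUN would leave rule 2 unsatisfiable, so it must be ADV.
Position 2: tagging it ADV would leave rule 1 unsatisfiable, so it must be NOUN.
So the tagging must be: ADV NOUN ADJ NOUN ADV.
Check: rule 1 satisfied; rule 2 satisfied; rule 3 satisfied.

ADV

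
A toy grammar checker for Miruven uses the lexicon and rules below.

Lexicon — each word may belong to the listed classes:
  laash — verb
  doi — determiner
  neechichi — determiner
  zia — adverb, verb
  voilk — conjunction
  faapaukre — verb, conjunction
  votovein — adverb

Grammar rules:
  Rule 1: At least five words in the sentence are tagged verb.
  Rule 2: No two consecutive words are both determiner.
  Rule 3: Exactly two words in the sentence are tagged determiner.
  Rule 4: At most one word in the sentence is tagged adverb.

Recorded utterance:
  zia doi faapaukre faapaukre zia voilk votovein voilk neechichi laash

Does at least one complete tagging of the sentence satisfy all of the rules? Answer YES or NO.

YES

Candidates per position — 1:zia {adverb,verb}; 2:doi {determiner}; 3:faapaukre {verb,conjunction}; 4:faapaukre {verb,conjunction}; 5:zia {adverb,verb}; 6:voilk {conjunction}; 7:votovein {adverb}; 8:voilk {conjunction}; 9:neechichi {determiner}; 10:laash {verb}.
One satisfying assignment: verb determiner verb verb verb conjunction adverb conjunction determiner verb.
Verifying each rule — rule 1 holds; rule 2 holds; rule 3 holds; rule 4 holds.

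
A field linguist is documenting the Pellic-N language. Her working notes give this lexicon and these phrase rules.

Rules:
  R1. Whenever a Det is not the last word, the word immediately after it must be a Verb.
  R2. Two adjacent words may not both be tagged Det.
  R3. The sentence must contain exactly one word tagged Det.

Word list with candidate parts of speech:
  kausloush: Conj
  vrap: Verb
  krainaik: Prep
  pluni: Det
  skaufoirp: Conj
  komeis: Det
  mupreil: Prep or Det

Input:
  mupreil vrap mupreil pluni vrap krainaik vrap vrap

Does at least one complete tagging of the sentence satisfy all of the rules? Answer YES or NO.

Candidates per position — 1:mupreil {Prep,Det}; 2:vrap {Verb}; 3:mupreil {Prep,Det}; 4:pluni {Det}; 5:vrap {Verb}; 6:krainaik {Prep}; 7:vrap {Verb}; 8:vrap {Verb}.
One satisfying assignment: Prep Verb Prep Det Verb Prep Verb Verb.
Checking: rule 1 satisfied; rule 2 satisfied; rule 3 satisfied.

YES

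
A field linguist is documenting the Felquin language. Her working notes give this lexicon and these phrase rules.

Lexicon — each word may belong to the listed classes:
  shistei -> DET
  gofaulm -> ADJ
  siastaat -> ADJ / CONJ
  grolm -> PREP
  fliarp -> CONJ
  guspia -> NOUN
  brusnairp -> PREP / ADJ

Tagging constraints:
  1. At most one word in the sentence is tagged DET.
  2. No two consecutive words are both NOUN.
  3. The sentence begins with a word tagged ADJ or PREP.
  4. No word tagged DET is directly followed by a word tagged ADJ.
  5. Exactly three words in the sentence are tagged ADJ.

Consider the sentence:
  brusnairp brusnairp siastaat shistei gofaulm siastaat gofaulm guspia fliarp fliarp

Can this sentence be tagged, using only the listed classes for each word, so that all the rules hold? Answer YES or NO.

Candidates per position — 1:brusnairp {PREP,ADJ}; 2:brusnairp {PREP,ADJ}; 3:siastaat {ADJ,CONJ}; 4:shistei {DET}; 5:gofaulm {ADJ}; 6:siastaat {ADJ,CONJ}; 7:gofaulm {ADJ}; 8:guspia {NOUN}; 9:fliarp {CONJ}; 10:fliarp {CONJ}.
Rule 4 cannot be satisfied by any choice of tags from the lexicon.
So there is no consistent tagging.

NO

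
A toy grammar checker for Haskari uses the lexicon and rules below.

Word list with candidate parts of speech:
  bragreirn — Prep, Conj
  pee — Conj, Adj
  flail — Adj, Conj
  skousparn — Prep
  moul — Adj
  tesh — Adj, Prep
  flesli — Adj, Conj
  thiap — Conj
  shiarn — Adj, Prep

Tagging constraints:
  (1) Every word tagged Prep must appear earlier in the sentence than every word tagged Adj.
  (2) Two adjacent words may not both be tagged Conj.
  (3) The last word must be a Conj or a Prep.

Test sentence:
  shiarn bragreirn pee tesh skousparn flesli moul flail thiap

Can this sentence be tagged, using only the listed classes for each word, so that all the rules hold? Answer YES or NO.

YES

Candidates per position — 1:shiarn {Adj,Prep}; 2:bragreirn {Prep,Conj}; 3:pee {Conj,Adj}; 4:tesh {Adj,Prep}; 5:skousparn {Prep}; 6:flesli {Adj,Conj}; 7:moul {Adj}; 8:flail {Adj,Conj}; 9:thiap {Conj}.
One satisfying assignment: Prep Prep Conj Prep Prep Conj Adj Adj Conj.
Rule-by-rule: rule 1 satisfied; rule 2 satisfied; rule 3 satisfied.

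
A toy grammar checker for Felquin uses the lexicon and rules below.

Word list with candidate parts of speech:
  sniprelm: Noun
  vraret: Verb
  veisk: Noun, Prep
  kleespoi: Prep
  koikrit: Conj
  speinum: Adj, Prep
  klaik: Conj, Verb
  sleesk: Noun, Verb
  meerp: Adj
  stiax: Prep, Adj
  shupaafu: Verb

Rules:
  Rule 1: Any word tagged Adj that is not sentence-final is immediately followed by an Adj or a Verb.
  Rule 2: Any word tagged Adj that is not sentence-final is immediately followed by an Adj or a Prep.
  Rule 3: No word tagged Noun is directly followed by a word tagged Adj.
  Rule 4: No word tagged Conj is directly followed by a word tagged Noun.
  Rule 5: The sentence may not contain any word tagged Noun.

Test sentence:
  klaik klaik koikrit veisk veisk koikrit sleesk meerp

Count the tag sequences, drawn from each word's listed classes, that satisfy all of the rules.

4

Candidates per position — 1:klaik {Conj,Verb}; 2:klaik {Conj,Verb}; 3:koikrit {Conj}; 4:veisk {Noun,Prep}; 5:veisk {Noun,Prep}; 6:koikrit {Conj}; 7:sleesk {Noun,Verb}; 8:meerp {Adj}.
There are 32 candidate sequences in total.
The sequences that satisfy every rule: Conj Conj Conj Prep Prep Conj Verb Adj; Conj Verb Conj Prep Prep Conj Verb Adj; Verb Conj Conj Prep Prep Conj Verb Adj; Verb Verb Conj Prep Prep Conj Verb Adj.
Count = 4.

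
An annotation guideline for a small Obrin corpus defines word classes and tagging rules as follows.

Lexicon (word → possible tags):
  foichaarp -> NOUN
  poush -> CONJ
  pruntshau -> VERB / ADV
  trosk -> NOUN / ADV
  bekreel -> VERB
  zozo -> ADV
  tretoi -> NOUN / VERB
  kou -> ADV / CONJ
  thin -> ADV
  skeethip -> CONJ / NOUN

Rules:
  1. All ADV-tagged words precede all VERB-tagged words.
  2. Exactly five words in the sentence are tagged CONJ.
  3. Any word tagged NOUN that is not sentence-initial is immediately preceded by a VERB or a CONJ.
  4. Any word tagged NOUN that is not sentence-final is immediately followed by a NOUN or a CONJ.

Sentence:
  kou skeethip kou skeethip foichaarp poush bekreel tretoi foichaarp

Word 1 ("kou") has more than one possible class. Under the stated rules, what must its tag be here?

CONJ

Candidates per position — 1:kou {ADV,CONJ}; 2:skeethip {CONJ,NOUN}; 3:kou {ADV,CONJ}; 4:skeethip {CONJ,NOUN}; 5:foichaarp {NOUN}; 6:poush {CONJ}; 7:bekreel {VERB}; 8:tretoi {NOUN,VERB}; 9:foichaarp {NOUN}.
Word 1 cannot be ADV — rule 2 would then fail for every completion. It is CONJ.
Word 2 cannot be NOUN — rule 2 would then fail for every completion. It is CONJ.
Word 3 cannot be ADV — rule 2 would then fail for every completion. It is CONJ.
Word 4 cannot be NOUN — rule 2 would then fail for every completion. It is CONJ.
Word 8 cannot be NOUN — rule 3 would then fail for every completion. It is VERB.
The only consistent sequence is: CONJ CONJ CONJ CONJ NOUN CONJ VERB VERB NOUN.
Checking: rule 1 satisfied; rule 2 satisfied; rule 3 satisfied; rule 4 satisfied.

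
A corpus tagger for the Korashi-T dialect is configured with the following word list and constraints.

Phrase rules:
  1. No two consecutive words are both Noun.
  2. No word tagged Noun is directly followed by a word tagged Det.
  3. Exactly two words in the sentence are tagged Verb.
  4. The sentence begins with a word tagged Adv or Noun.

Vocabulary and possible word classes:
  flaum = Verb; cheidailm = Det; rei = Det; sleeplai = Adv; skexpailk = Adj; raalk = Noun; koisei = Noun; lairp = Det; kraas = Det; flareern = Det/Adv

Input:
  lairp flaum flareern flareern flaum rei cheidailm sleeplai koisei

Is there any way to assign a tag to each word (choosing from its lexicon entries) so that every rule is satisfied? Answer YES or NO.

NO

Candidates per position — 1:lairp {Det}; 2:flaum {Verb}; 3:flareern {Det,Adv}; 4:flareern {Det,Adv}; 5:flaum {Verb}; 6:rei {Det}; 7:cheidailm {Det}; 8:sleeplai {Adv}; 9:koisei {Noun}.
Rule 4 cannot be satisfied by any choice of tags from the lexicon.
So there is no consistent tagging.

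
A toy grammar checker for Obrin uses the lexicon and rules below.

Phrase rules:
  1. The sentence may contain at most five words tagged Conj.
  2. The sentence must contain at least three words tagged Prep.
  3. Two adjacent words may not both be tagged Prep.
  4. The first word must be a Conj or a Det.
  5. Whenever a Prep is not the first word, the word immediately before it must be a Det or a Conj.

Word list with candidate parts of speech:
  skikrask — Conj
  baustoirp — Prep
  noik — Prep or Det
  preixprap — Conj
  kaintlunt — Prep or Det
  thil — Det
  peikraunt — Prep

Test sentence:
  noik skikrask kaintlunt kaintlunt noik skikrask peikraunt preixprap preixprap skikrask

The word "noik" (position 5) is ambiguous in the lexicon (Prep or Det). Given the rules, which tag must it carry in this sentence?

Prep

Candidates per position — 1:noik {Prep,Det}; 2:skikrask {Conj}; 3:kaintlunt {Prep,Det}; 4:kaintlunt {Prep,Det}; 5:noik {Prep,Det}; 6:skikrask {Conj}; 7:peikraunt {Prep}; 8:preixprap {Conj}; 9:preixprap {Conj}; 10:skikrask {Conj}.
Position 1: tagging it Prep would leave rule 4 unsatisfiable, so it must be Det.
Position 5: the remaining choice is settled jointly with positions 3, 4 — only Prep at position 5 is part of a tagging that satisfies every rule.
So the tagging must be: Det Conj Prep Det Prep Conj Prep Conj Conj Conj.
Rule-by-rule: rule 1 holds; rule 2 holds; rule 3 holds; rule 4 holds; rule 5 holds.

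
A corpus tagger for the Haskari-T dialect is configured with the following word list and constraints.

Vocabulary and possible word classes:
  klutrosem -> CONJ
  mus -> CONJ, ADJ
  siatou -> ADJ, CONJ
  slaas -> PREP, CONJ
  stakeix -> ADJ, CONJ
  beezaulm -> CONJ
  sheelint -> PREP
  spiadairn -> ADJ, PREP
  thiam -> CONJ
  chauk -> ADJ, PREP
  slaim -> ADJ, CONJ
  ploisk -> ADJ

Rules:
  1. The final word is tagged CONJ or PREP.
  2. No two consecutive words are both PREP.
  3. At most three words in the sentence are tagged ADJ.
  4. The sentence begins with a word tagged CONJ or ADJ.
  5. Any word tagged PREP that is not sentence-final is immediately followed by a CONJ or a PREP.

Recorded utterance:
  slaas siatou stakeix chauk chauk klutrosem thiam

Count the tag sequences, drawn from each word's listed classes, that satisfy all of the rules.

7

Candidates per position — 1:slaas {PREP,CONJ}; 2:siatou {ADJ,CONJ}; 3:stakeix {ADJ,CONJ}; 4:chauk {ADJ,PREP}; 5:chauk {ADJ,PREP}; 6:klutrosem {CONJ}; 7:thiam {CONJ}.
There are 32 candidate sequences in total.
Checking each against the rules leaves 7 sequences.
Count = 7.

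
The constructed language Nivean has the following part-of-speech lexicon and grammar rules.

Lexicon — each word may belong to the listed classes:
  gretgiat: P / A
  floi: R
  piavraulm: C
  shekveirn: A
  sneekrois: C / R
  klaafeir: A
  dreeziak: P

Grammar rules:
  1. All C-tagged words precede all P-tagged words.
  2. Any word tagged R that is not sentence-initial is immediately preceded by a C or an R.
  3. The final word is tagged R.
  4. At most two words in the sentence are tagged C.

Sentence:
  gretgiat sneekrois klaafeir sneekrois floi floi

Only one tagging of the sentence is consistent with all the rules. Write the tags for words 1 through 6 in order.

Candidates per position — 1:gretgiat {P,A}; 2:sneekrois {C,R}; 3:klaafeir {A}; 4:sneekrois {C,R}; 5:floi {R}; 6:floi {R}.
Position 2: tagging it R would leave rule 2 unsatisfiable, so it must be C.
Position 4: tagging it R would leave rule 2 unsatisfiable, so it must be C.
Position 1: tagging it P would leave rule 1 unsatisfiable, so it must be A.
The unique satisfying tagging is: A C A C R R.
Checking: rule 1 holds; rule 2 holds; rule 3 holds; rule 4 holds.

A C A C R R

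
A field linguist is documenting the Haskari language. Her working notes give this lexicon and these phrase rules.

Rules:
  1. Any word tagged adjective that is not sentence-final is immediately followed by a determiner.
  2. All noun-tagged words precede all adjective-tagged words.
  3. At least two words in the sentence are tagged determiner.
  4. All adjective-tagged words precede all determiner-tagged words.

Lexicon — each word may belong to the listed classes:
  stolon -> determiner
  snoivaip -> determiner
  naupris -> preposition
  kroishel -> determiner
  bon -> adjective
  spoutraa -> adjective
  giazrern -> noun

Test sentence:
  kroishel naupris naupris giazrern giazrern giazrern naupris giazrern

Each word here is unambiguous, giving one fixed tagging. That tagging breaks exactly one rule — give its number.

Fixed tagging: determiner preposition preposition noun noun noun preposition noun.
Rule check: R1 pass, R2 pass, R3 fail, R4 pass.
Only rule 3 fails.

3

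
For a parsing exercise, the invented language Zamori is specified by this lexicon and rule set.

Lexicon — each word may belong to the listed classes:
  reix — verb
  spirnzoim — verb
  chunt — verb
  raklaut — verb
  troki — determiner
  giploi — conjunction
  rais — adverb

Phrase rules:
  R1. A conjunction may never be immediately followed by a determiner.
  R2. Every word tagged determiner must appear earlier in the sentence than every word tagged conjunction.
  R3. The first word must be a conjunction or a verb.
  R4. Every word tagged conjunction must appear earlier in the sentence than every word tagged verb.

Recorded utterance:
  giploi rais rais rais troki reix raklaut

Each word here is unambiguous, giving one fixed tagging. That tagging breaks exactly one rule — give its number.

Fixed tagging: conjunction adverb adverb adverb determiner verb verb.
Checking each rule: R1 pass, R2 fail, R3 pass, R4 pass.
Only rule 2 fails.

2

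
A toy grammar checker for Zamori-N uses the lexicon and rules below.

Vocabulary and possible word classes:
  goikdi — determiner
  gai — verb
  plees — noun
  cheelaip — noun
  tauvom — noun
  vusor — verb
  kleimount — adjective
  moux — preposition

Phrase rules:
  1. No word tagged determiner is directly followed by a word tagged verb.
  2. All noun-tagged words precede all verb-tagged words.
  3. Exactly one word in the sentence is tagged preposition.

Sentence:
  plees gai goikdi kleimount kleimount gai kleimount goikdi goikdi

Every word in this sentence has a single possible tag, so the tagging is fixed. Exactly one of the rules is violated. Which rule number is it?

Fixed tagging: noun verb determiner adjective adjective verb adjective determiner determiner.
Rule check: R1 holds, R2 holds, R3 violated.
Only rule 3 fails.

3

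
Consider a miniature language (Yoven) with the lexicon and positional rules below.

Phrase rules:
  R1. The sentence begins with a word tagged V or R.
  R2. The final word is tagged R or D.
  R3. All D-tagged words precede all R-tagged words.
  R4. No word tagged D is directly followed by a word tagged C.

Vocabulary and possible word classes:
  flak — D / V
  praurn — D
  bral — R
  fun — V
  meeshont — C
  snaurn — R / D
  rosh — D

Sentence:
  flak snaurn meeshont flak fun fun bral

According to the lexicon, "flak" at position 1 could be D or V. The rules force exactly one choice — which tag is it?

Candidates per position — 1:flak {D,V}; 2:snaurn {R,D}; 3:meeshont {C}; 4:flak {D,V}; 5:fun {V}; 6:fun {V}; 7:bral {R}.
If word 1 were D, no tagging could satisfy rule 1; so word 1 is V.
If word 2 were D, no tagging could satisfy rule 4; so word 2 is R.
If word 4 were D, no tagging could satisfy rule 3; so word 4 is V.
The unique satisfying tagging is: V R C V V V R.
Verifying each rule — rule 1 ok; rule 2 ok; rule 3 ok; rule 4 ok.

V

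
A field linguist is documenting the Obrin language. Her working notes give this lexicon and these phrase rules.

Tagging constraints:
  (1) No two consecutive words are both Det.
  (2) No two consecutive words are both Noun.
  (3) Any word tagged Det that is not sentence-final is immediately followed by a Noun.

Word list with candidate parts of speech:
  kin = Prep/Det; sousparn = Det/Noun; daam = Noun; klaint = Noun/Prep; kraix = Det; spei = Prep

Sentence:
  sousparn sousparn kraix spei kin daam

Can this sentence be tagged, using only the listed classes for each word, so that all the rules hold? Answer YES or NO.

Candidates per position — 1:sousparn {Det,Noun}; 2:sousparn {Det,Noun}; 3:kraix {Det}; 4:spei {Prep}; 5:kin {Prep,Det}; 6:daam {Noun}.
Rule 3 cannot be satisfied by any choice of tags from the lexicon.
So there is no consistent tagging.

NO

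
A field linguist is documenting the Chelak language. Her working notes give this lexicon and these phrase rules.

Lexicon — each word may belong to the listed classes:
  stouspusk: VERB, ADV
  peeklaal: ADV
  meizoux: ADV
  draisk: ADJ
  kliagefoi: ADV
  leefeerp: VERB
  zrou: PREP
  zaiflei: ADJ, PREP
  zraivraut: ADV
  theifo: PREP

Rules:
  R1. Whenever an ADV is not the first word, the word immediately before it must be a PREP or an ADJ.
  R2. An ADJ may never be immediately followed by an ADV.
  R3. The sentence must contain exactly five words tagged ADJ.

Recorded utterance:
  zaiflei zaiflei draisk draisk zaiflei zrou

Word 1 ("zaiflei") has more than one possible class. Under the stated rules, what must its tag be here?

Candidates per position — 1:zaiflei {ADJ,PREP}; 2:zaiflei {ADJ,PREP}; 3:draisk {ADJ}; 4:draisk {ADJ}; 5:zaiflei {ADJ,PREP}; 6:zrou {PREP}.
At position 1, choosing PREP makes rule 3 impossible to satisfy; hence ADJ.
At position 2, choosing PREP makes rule 3 impossible to satisfy; hence ADJ.
At position 5, choosing PREP makes rule 3 impossible to satisfy; hence ADJ.
The unique satisfying tagging is: ADJ ADJ ADJ ADJ ADJ PREP.
Verifying each rule — rule 1 ok; rule 2 ok; rule 3 ok.

ADJ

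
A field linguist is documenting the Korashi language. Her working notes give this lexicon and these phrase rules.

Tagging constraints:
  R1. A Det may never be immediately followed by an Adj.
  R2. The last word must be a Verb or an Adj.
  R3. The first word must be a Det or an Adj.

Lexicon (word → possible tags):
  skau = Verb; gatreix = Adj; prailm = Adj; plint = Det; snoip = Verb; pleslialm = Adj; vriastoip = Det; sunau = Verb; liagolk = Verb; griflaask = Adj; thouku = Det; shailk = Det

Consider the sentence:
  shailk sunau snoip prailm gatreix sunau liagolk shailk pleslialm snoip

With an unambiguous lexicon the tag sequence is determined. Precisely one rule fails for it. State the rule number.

Fixed tagging: Det Verb Verb Adj Adj Verb Verb Det Adj Verb.
Rule check: R1 fails, R2 ok, R3 ok.
Only rule 1 fails.

1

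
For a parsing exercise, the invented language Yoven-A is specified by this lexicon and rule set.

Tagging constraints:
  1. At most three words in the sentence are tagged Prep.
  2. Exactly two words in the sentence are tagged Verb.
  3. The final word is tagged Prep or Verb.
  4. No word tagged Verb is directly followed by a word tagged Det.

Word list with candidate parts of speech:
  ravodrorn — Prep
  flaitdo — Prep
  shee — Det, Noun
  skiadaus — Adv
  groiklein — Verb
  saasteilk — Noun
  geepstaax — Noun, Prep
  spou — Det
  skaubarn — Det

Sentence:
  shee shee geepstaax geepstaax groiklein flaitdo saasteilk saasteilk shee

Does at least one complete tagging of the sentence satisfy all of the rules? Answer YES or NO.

NO

Candidates per position — 1:shee {Det,Noun}; 2:shee {Det,Noun}; 3:geepstaax {Noun,Prep}; 4:geepstaax {Noun,Prep}; 5:groiklein {Verb}; 6:flaitdo {Prep}; 7:saasteilk {Noun}; 8:saasteilk {Noun}; 9:shee {Det,Noun}.
Rule 2 cannot be satisfied by any choice of tags from the lexicon.
So there is no consistent tagging.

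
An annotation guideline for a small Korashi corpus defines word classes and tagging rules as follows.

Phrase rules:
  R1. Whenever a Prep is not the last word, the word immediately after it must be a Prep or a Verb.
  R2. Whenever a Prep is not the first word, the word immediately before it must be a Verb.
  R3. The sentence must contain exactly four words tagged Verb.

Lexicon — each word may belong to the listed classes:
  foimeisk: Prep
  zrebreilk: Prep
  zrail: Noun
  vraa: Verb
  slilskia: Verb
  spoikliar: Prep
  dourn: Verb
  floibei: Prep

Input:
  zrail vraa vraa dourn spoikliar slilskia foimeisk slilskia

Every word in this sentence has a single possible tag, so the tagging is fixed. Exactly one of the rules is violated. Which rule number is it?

Fixed tagging: Noun Verb Verb Verb Prep Verb Prep Verb.
Rule check: R1 ✓, R2 ✓, R3 ✗.
Only rule 3 fails.

3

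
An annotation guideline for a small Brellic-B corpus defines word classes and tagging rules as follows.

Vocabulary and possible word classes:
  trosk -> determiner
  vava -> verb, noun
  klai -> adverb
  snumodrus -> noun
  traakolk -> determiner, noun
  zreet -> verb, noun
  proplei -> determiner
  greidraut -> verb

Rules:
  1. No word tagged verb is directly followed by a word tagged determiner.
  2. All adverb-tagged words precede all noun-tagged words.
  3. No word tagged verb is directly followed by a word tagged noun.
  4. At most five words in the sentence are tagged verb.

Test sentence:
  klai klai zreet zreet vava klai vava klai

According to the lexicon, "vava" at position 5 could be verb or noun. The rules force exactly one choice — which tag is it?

Candidates per position — 1:klai {adverb}; 2:klai {adverb}; 3:zreet {verb,noun}; 4:zreet {verb,noun}; 5:vava {verb,noun}; 6:klai {adverb}; 7:vava {verb,noun}; 8:klai {adverb}.
If word 3 were noun, no tagging could satisfy rule 2; so word 3 is verb.
If word 4 were noun, no tagging could satisfy rule 2; so word 4 is verb.
If word 5 were noun, no tagging could satisfy rule 2; so word 5 is verb.
If word 7 were noun, no tagging could satisfy rule 2; so word 7 is verb.
That leaves exactly one tagging: adverb adverb verb verb verb adverb verb adverb.
Verifying each rule — rule 1 satisfied; rule 2 satisfied; rule 3 satisfied; rule 4 satisfied.

verb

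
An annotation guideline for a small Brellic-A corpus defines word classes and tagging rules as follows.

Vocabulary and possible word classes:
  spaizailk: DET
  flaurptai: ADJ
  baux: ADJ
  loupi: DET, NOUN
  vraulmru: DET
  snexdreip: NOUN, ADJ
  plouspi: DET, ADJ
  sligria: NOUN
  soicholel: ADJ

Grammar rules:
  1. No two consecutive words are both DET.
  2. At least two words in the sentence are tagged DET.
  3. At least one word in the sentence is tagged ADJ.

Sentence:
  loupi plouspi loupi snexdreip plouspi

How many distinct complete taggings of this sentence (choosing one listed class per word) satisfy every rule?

9

Candidates per position — 1:loupi {DET,NOUN}; 2:plouspi {DET,ADJ}; 3:loupi {DET,NOUN}; 4:snexdreip {NOUN,ADJ}; 5:plouspi {DET,ADJ}.
There are 32 candidate sequences in total.
Checking each against the rules leaves 9 sequences.
Count = 9.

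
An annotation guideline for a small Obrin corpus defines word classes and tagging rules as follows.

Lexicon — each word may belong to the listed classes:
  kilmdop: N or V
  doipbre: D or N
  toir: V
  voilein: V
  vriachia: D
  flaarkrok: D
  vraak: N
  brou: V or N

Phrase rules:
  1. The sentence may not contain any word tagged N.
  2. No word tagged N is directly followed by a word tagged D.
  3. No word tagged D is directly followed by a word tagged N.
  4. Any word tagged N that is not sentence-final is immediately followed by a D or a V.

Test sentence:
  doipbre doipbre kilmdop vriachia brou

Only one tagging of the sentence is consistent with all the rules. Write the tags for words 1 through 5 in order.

Candidates per position — 1:doipbre {D,N}; 2:doipbre {D,N}; 3:kilmdop {N,V}; 4:vriachia {D}; 5:brou {V,N}.
Position 1: tagging it N would leave rule 1 unsatisfiable, so it must be D.
Position 2: tagging it N would leave rule 1 unsatisfiable, so it must be D.
Position 3: tagging it N would leave rule 1 unsatisfiable, so it must be V.
Position 5: tagging it N would leave rule 1 unsatisfiable, so it must be V.
The only consistent sequence is: D D V D V.
Verifying each rule — rule 1 satisfied; rule 2 satisfied; rule 3 satisfied; rule 4 satisfied.

D D V D V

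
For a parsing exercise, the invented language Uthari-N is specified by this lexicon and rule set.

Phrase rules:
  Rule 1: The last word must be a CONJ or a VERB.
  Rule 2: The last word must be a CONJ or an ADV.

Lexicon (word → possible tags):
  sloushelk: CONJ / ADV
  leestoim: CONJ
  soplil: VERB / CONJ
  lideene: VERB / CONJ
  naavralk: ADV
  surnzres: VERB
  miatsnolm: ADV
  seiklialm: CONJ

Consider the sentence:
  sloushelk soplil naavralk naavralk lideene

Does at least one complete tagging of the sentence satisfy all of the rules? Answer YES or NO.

Candidates per position — 1:sloushelk {CONJ,ADV}; 2:soplil {VERB,CONJ}; 3:naavralk {ADV}; 4:naavralk {ADV}; 5:lideene {VERB,CONJ}.
One satisfying assignment: CONJ CONJ ADV ADV CONJ.
Rule-by-rule: rule 1 ok; rule 2 ok.

YES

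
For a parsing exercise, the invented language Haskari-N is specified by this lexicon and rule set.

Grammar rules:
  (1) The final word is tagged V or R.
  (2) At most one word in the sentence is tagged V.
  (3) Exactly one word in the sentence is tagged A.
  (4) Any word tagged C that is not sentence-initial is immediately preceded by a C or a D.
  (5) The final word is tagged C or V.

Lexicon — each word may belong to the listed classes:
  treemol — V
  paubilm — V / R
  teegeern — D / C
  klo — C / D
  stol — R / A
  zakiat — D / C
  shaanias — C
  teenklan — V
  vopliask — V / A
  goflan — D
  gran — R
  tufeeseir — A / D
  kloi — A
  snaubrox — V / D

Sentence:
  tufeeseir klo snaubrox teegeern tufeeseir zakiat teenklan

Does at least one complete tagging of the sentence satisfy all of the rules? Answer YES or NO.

YES

Candidates per position — 1:tufeeseir {A,D}; 2:klo {C,D}; 3:snaubrox {V,D}; 4:teegeern {D,C}; 5:tufeeseir {A,D}; 6:zakiat {D,C}; 7:teenklan {V}.
One satisfying assignment: A D D C D D V.
Verifying each rule — rule 1 holds; rule 2 holds; rule 3 holds; rule 4 holds; rule 5 holds.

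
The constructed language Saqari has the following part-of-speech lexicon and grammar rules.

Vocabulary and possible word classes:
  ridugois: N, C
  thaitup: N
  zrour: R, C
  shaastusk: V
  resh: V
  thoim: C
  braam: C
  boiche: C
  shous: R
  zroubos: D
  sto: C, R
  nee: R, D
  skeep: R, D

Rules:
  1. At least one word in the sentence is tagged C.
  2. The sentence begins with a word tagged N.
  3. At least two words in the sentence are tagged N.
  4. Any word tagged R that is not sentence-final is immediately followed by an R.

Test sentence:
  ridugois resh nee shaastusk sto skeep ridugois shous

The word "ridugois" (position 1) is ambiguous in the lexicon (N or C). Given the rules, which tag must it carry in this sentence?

N

Candidates per position — 1:ridugois {N,C}; 2:resh {V}; 3:nee {R,D}; 4:shaastusk {V}; 5:sto {C,R}; 6:skeep {R,D}; 7:ridugois {N,C}; 8:shous {R}.
If word 1 were C, no tagging could satisfy rule 2; so word 1 is N.
If word 3 were R, no tagging could satisfy rule 4; so word 3 is D.
If word 5 were R, no tagging could satisfy rule 4; so word 5 is C.
If word 6 were R, no tagging could satisfy rule 4; so word 6 is D.
If word 7 were C, no tagging could satisfy rule 3; so word 7 is N.
So the tagging must be: N V D V C D N R.
Checking: rule 1 holds; rule 2 holds; rule 3 holds; rule 4 holds.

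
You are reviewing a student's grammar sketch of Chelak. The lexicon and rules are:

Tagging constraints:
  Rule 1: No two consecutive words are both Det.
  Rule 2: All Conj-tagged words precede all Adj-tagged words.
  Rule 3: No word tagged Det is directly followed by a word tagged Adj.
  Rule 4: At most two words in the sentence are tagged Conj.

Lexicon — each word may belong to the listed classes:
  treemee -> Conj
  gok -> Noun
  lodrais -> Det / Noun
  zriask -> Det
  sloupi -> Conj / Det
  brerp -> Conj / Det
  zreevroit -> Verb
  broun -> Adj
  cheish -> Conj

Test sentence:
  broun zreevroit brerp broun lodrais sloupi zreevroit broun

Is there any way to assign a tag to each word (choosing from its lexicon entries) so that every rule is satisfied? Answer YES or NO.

NO

Candidates per position — 1:broun {Adj}; 2:zreevroit {Verb}; 3:brerp {Conj,Det}; 4:broun {Adj}; 5:lodrais {Det,Noun}; 6:sloupi {Conj,Det}; 7:zreevroit {Verb}; 8:broun {Adj}.
Every candidate sequence violates at least one rule; no consistent tagging exists.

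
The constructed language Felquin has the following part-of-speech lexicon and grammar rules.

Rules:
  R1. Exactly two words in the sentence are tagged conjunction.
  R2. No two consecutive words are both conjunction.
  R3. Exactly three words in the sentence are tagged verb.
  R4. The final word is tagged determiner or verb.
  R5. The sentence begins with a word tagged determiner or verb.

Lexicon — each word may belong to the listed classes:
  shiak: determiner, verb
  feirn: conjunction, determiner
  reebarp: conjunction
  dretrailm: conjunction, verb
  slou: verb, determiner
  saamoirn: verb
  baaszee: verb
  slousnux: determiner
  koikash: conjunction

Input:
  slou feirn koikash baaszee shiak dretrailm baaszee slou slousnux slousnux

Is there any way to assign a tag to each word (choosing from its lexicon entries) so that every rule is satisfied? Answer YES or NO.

Candidates per position — 1:slou {verb,determiner}; 2:feirn {conjunction,determiner}; 3:koikash {conjunction}; 4:baaszee {verb}; 5:shiak {determiner,verb}; 6:dretrailm {conjunction,verb}; 7:baaszee {verb}; 8:slou {verb,determiner}; 9:slousnux {determiner}; 10:slousnux {determiner}.
One satisfying assignment: determiner determiner conjunction verb determiner conjunction verb verb determiner determiner.
Checking: rule 1 satisfied; rule 2 satisfied; rule 3 satisfied; rule 4 satisfied; rule 5 satisfied.

YES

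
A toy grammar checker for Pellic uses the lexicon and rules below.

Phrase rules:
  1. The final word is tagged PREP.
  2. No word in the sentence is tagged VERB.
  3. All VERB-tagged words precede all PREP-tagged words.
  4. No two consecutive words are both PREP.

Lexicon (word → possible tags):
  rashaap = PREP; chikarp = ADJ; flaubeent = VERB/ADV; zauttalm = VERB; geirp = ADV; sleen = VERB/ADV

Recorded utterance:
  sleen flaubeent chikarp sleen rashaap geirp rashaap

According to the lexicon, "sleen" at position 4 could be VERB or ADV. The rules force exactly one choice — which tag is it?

Candidates per position — 1:sleen {VERB,ADV}; 2:flaubeent {VERB,ADV}; 3:chikarp {ADJ}; 4:sleen {VERB,ADV}; 5:rashaap {PREP}; 6:geirp {ADV}; 7:rashaap {PREP}.
Position 1: VERB is ruled out by rule 2; that leaves ADV.
Position 2: VERB is ruled out by rule 2; that leaves ADV.
Position 4: VERB is ruled out by rule 2; that leaves ADV.
The only consistent sequence is: ADV ADV ADJ ADV PREP ADV PREP.
Verifying each rule — rule 1 ✓; rule 2 ✓; rule 3 ✓; rule 4 ✓.

ADV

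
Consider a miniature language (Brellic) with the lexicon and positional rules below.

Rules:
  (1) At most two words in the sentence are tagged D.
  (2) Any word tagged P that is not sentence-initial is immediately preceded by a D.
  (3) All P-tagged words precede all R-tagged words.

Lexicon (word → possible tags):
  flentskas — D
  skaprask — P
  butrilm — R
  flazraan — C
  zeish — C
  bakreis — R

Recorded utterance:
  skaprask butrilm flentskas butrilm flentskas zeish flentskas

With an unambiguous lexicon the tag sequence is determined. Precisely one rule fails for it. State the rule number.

Fixed tagging: P R D R D C D.
Checking each rule: R1 ✗, R2 ✓, R3 ✓.
Only rule 1 fails.

1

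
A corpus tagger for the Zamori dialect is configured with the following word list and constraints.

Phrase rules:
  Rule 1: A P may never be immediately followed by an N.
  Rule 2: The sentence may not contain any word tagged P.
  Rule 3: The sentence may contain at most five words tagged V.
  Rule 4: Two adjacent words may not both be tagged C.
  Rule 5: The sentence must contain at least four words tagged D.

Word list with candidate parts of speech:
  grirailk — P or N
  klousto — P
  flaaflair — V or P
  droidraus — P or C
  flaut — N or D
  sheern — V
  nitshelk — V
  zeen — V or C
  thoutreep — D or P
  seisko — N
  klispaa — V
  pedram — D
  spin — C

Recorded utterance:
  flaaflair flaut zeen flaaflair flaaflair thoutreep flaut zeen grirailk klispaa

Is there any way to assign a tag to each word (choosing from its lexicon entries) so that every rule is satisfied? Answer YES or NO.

NO

Candidates per position — 1:flaaflair {V,P}; 2:flaut {N,D}; 3:zeen {V,C}; 4:flaaflair {V,P}; 5:flaaflair {V,P}; 6:thoutreep {D,P}; 7:flaut {N,D}; 8:zeen {V,C}; 9:grirailk {P,N}; 10:klispaa {V}.
Rule 5 cannot be satisfied by any choice of tags from the lexicon.
So there is no consistent tagging.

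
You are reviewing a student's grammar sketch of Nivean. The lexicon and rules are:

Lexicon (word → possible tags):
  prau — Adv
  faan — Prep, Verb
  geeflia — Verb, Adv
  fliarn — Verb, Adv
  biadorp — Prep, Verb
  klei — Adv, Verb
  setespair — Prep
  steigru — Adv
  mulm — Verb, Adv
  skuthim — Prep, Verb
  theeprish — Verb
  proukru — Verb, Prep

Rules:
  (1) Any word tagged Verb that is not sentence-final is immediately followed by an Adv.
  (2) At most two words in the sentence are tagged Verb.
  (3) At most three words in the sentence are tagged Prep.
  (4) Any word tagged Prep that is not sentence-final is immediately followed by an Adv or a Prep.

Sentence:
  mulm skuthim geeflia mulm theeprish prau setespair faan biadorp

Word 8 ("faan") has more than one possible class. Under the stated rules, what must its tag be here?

Candidates per position — 1:mulm {Verb,Adv}; 2:skuthim {Prep,Verb}; 3:geeflia {Verb,Adv}; 4:mulm {Verb,Adv}; 5:theeprish {Verb}; 6:prau {Adv}; 7:setespair {Prep}; 8:faan {Prep,Verb}; 9:biadorp {Prep,Verb}.
Position 1: tagging it Verb would leave rule 1 unsatisfiable, so it must be Adv.
Position 4: tagging it Verb would leave rule 1 unsatisfiable, so it must be Adv.
Position 8: tagging it Verb would leave rule 1 unsatisfiable, so it must be Prep.
Position 9: tagging it Verb would leave rule 4 unsatisfiable, so it must be Prep.
Position 2: tagging it Prep would leave rule 3 unsatisfiable, so it must be Verb.
Position 3: tagging it Verb would leave rule 1 unsatisfiable, so it must be Adv.
That leaves exactly one tagging: Adv Verb Adv Adv Verb Adv Prep Prep Prep.
Check: rule 1 ok; rule 2 ok; rule 3 ok; rule 4 ok.

Prep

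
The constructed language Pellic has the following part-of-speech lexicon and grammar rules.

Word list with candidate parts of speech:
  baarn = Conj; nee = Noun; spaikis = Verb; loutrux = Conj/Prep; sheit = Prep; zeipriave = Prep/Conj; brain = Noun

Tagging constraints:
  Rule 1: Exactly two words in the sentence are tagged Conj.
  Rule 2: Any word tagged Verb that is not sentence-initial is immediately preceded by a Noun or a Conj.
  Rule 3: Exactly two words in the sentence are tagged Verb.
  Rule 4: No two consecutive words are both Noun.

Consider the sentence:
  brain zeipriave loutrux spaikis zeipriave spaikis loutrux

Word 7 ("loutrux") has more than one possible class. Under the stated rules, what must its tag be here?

Candidates per position — 1:brain {Noun}; 2:zeipriave {Prep,Conj}; 3:loutrux {Conj,Prep}; 4:spaikis {Verb}; 5:zeipriave {Prep,Conj}; 6:spaikis {Verb}; 7:loutrux {Conj,Prep}.
If word 3 were Prep, no tagging could satisfy rule 2; so word 3 is Conj.
If word 5 were Prep, no tagging could satisfy rule 2; so word 5 is Conj.
If word 7 were Conj, no tagging could satisfy rule 1; so word 7 is Prep.
If word 2 were Conj, no tagging could satisfy rule 1; so word 2 is Prep.
The unique satisfying tagging is: Noun Prep Conj Verb Conj Verb Prep.
Checking: rule 1 holds; rule 2 holds; rule 3 holds; rule 4 holds.

Prep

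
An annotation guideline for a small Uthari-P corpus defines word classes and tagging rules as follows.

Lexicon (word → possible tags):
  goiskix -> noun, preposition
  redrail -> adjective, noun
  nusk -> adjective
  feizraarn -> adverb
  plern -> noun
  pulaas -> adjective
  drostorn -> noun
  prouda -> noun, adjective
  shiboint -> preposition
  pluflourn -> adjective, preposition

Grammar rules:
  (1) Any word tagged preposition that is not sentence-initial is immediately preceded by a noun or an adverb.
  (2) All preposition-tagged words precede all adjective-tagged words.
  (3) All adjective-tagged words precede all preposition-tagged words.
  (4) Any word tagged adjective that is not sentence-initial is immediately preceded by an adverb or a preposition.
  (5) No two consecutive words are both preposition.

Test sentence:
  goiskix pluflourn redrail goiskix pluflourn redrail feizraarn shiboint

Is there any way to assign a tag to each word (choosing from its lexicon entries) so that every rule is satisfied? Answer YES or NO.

YES

Candidates per position — 1:goiskix {noun,preposition}; 2:pluflourn {adjective,preposition}; 3:redrail {adjective,noun}; 4:goiskix {noun,preposition}; 5:pluflourn {adjective,preposition}; 6:redrail {adjective,noun}; 7:feizraarn {adverb}; 8:shiboint {preposition}.
One satisfying assignment: noun preposition noun noun preposition noun adverb preposition.
Checking: rule 1 ok; rule 2 ok; rule 3 ok; rule 4 ok; rule 5 ok.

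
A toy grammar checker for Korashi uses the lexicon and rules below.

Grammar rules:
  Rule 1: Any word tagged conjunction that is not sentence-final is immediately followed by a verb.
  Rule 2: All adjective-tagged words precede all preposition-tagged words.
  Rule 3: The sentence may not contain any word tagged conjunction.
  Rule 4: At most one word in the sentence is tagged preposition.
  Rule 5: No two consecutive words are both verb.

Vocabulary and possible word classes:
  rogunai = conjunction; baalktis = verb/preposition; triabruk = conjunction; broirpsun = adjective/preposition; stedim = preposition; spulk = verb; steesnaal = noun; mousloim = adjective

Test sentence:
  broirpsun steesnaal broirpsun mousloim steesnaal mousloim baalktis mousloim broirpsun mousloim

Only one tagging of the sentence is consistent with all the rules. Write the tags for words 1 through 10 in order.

Candidates per position — 1:broirpsun {adjective,preposition}; 2:steesnaal {noun}; 3:broirpsun {adjective,preposition}; 4:mousloim {adjective}; 5:steesnaal {noun}; 6:mousloim {adjective}; 7:baalktis {verb,preposition}; 8:mousloim {adjective}; 9:broirpsun {adjective,preposition}; 10:mousloim {adjective}.
Position 1: preposition is ruled out by rule 2; that leaves adjective.
Position 3: preposition is ruled out by rule 2; that leaves adjective.
Position 7: preposition is ruled out by rule 2; that leaves verb.
Position 9: preposition is ruled out by rule 2; that leaves adjective.
That leaves exactly one tagging: adjective noun adjective adjective noun adjective verb adjective adjective adjective.
Checking: rule 1 ✓; rule 2 ✓; rule 3 ✓; rule 4 ✓; rule 5 ✓.

adjective noun adjective adjective noun adjective verb adjective adjective adjective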